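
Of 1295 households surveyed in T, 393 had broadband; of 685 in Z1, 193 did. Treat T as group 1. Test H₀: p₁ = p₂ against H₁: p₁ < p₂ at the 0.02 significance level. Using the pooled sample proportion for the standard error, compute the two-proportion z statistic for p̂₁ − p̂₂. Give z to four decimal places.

z = 1.0073

p̂₁ = 393/1295 ≈ 0.303475, p̂₂ = 193/685 ≈ 0.281752.
Pooled p̂ = (393+193)/(1295+685) = 586/1980 = 0.295960.
SE = √(0.208368 × 0.00223205) = 0.021566.
z = (0.303475 − 0.281752)/0.021566 = 0.021723/0.021566 = 1.0073.
p-value = P(Z < 1.007) ≈ 0.8431; since p > α = 0.02, fail to reject H₀.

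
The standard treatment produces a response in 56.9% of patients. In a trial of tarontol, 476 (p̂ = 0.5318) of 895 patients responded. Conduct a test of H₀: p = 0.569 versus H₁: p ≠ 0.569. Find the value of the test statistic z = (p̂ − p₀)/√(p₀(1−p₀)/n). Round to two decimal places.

p̂ = 476/895 ≈ 0.5318.
Standard error under H₀: √(0.569×0.431/895) = 0.0166.
z = (0.5318 − 0.569)/0.0166 = -0.0372/0.0166 = -2.24.
p-value = 2·P(Z > 2.245) ≈ 0.0248.

z = -2.24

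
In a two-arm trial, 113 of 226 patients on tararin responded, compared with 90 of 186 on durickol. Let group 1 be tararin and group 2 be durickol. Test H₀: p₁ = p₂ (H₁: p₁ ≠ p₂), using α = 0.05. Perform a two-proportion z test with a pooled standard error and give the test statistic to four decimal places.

p̂₁ = 113/226 ≈ 0.500000, p̂₂ = 90/186 ≈ 0.483871.
Pooled p̂ = (113+90)/(226+186) = 203/412 = 0.492718.
SE = √(p̂(1−p̂)(1/n₁+1/n₂)) = √(0.492718·0.507282·0.00980112) = √(0.00244976) = 0.049495.
z = (0.500000 − 0.483871)/0.049495 = 0.016129/0.049495 = 0.3259.
p-value = 2·P(Z > 0.326) ≈ 0.7445. With α = 0.05, fail to reject H₀.

z = 0.3259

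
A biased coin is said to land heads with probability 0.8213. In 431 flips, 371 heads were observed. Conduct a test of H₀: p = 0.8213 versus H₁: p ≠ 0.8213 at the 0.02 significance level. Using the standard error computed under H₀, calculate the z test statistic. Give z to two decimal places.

p̂ = 371/431 ≈ 0.8608.
Standard error under H₀: √(0.8213×0.1787/431) = 0.0185.
z = (0.8608 − 0.8213)/0.0185 = 0.0395/0.0185 = 2.14.
p-value = 2·P(Z > 2.140) ≈ 0.0324. With α = 0.02, fail to reject H₀.

z = 2.14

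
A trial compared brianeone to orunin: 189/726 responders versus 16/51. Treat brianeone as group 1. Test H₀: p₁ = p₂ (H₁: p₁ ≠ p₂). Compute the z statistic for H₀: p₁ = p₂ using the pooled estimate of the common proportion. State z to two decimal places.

p̂₁ = 189/726 ≈ 0.2603, p̂₂ = 16/51 ≈ 0.3137.
Pooled p̂ = (189+16)/(726+51) = 205/777 = 0.2638.
SE = √(p̂(1−p̂)(1/n₁+1/n₂)) = √(0.2638·0.7362·0.0209853) = √(0.00407589) = 0.0638.
z = (0.2603 − 0.3137)/0.0638 = -0.0534/0.0638 = -0.84.
p-value = 2·P(Z > 0.836) ≈ 0.4030.

z = -0.84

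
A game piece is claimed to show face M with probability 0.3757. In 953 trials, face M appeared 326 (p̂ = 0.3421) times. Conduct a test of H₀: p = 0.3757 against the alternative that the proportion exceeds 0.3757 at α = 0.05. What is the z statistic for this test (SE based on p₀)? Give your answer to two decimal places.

z = -2.14

p̂ = 326/953 = 0.3421.
Standard error under H₀: √(0.3757×0.6243/953) = 0.0157.
z = (0.3421 − 0.3757)/0.0157 = -0.0336/0.0157 = -2.14.
p-value = P(Z > -2.143) ≈ 0.9840, so at α = 0.05 we fail to reject H₀.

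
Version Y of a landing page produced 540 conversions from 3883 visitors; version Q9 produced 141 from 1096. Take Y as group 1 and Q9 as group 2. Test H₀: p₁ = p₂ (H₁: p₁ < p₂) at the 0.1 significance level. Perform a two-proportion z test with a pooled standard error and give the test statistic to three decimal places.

p̂₁ = 540/3883 ≈ 0.139068, p̂₂ = 141/1096 ≈ 0.128650.
Pooled p̂ = (540+141)/(3883+1096) = 681/4979 = 0.136774.
SE = √(p̂(1−p̂)(1/n₁+1/n₂)) = √(0.136774·0.863226·0.00116994) = √(0.000138132) = 0.011753.
z = (0.139068 − 0.128650)/0.011753 = 0.010418/0.011753 = 0.886.
p-value = P(Z < 0.886) ≈ 0.8123; since p > α = 0.1, fail to reject H₀.

z = 0.886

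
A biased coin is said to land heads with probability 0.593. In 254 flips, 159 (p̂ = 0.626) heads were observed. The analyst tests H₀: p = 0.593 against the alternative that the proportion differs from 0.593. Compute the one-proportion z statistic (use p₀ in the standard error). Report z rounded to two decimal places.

p̂ = 159/254 ≈ 0.6260.
SE = √(p₀(1−p₀)/n) = √(0.24135/254) = 0.0308.
z = (0.6260 − 0.593)/0.0308 = 0.0330/0.0308 = 1.07.

z = 1.07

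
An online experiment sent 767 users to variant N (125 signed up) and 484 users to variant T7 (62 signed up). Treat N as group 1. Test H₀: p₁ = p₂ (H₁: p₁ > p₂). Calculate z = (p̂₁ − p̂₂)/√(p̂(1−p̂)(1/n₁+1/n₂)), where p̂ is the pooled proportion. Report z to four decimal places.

z = 1.6848

p̂₁ = 125/767 = 0.162973, p̂₂ = 62/484 = 0.128099.
Pooled p̂ = (125+62)/(767+484) = 187/1251 = 0.149480.
SE = √(p̂(1−p̂)(1/n₁+1/n₂)) = √(0.149480·0.850520·0.0033699) = √(0.000428435) = 0.020699.
z = (0.162973 − 0.128099)/0.020699 = 0.034874/0.020699 = 1.6848.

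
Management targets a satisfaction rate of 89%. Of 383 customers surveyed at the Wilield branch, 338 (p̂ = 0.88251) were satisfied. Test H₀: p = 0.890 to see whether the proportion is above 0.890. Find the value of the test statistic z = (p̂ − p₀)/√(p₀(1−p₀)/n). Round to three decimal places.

z = -0.469

p̂ = 338/383 ≈ 0.882507.
Standard error under H₀: √(0.89×0.11/383) = 0.015988.
z = (0.882507 − 0.89)/0.015988 = -0.007493/0.015988 = -0.469.
p-value = P(Z > -0.469) ≈ 0.6804.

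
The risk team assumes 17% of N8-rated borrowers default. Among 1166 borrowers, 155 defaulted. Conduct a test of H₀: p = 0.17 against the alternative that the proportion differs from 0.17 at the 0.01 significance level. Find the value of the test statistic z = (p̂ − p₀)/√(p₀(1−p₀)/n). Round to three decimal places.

z = -3.370

p̂ = 155/1166 ≈ 0.13293.
Under H₀, SE = √(0.17·0.83/1166) = √(0.000121012) = 0.01100.
z = (0.13293 − 0.17)/0.01100 = -0.03707/0.01100 = -3.370.
Two-sided p-value ≈ 2·Φ(−3.370) = 0.0008. With α = 0.01, reject H₀.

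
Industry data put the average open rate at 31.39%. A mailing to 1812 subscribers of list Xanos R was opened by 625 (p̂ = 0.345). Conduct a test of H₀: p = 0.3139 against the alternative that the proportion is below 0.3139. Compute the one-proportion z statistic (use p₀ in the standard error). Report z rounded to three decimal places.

p̂ = 625/1812 ≈ 0.34492.
Under H₀, SE = √(0.3139·0.6861/1812) = √(0.000118856) = 0.01090.
z = (0.34492 − 0.3139)/0.01090 = 0.03102/0.01090 = 2.846.
p-value = P(Z < 2.846) ≈ 0.9978.

z = 2.846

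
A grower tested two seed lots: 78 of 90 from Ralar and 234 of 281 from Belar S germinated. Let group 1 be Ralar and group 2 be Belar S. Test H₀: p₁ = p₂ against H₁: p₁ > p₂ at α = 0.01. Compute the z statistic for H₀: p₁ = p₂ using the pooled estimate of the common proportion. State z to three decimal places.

p̂₁ = 78/90 ≈ 0.86667, p̂₂ = 234/281 ≈ 0.83274.
Pooled p̂ = (78+234)/(90+281) = 312/371 = 0.84097.
SE = √(0.133739 × 0.0146698) = 0.04429.
z = (0.86667 − 0.83274)/0.04429 = 0.03393/0.04429 = 0.766.
p-value = P(Z > 0.766) ≈ 0.2219; since p > α = 0.01, fail to reject H₀.

z = 0.766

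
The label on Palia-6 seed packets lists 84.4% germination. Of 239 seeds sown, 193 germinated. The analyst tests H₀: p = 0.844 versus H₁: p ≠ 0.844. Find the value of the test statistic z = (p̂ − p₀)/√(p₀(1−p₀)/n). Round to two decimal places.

p̂ = 193/239 ≈ 0.8075.
SE = √(p₀(1−p₀)/n) = √(0.13166/239) = 0.0235.
z = (0.8075 − 0.844)/0.0235 = -0.0365/0.0235 = -1.55.

z = -1.55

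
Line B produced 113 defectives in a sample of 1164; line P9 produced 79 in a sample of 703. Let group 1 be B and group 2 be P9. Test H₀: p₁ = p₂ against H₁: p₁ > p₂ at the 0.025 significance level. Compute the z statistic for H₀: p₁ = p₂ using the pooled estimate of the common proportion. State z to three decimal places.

p̂₁ = 113/1164 ≈ 0.09708, p̂₂ = 79/703 ≈ 0.11238.
Pooled p̂ = (113+79)/(1164+703) = 192/1867 = 0.10284.
SE = √(0.092263 × 0.00228158) = 0.01451.
z = (0.09708 − 0.11238)/0.01451 = -0.01530/0.01451 = -1.054.
p-value = P(Z > -1.054) ≈ 0.8541, so at α = 0.025 we fail to reject H₀.

z = -1.054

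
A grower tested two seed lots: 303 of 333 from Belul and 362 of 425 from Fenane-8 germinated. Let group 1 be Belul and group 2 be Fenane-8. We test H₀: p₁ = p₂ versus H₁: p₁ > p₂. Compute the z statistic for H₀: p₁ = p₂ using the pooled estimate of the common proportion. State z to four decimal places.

p̂₁ = 303/333 ≈ 0.909910, p̂₂ = 362/425 ≈ 0.851765.
Pooled p̂ = (303+362)/(333+425) = 665/758 = 0.877309.
SE = √(0.107638 × 0.00535594) = 0.024010.
z = (0.909910 − 0.851765)/0.024010 = 0.058145/0.024010 = 2.4217.

z = 2.4217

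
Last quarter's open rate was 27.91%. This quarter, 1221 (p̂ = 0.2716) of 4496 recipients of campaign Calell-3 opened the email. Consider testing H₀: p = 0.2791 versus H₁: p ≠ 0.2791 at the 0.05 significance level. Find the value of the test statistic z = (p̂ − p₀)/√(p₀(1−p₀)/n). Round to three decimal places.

z = -1.125

p̂ = 1221/4496 = 0.271575.
Under H₀, SE = √(0.2791·0.7209/4496) = √(4.47516e-05) = 0.006690.
z = (0.271575 − 0.2791)/0.006690 = -0.007525/0.006690 = -1.125.
p-value = 2·P(Z > 1.125) ≈ 0.2606, so at α = 0.05 we fail to reject H₀.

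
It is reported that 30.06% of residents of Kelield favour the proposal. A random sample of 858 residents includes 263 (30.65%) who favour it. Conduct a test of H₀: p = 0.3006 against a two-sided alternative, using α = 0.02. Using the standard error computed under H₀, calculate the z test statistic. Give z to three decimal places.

z = 0.379

p̂ = 263/858 = 0.30653.
SE = √(p₀(1−p₀)/n) = √(0.21024/858) = 0.01565.
z = (0.30653 − 0.3006)/0.01565 = 0.00593/0.01565 = 0.379.
Two-sided p-value ≈ 2·Φ(−0.379) = 0.7050. With α = 0.02, fail to reject H₀.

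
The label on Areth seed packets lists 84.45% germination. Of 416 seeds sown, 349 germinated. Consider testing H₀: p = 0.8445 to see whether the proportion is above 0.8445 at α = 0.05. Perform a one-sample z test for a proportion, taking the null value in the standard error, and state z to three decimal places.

p̂ = 349/416 = 0.83894.
SE = √(p₀(1−p₀)/n) = √(0.13132/416) = 0.01777.
z = (0.83894 − 0.8445)/0.01777 = -0.00556/0.01777 = -0.313.
p-value = P(Z > -0.313) ≈ 0.6228. With α = 0.05, fail to reject H₀.

z = -0.313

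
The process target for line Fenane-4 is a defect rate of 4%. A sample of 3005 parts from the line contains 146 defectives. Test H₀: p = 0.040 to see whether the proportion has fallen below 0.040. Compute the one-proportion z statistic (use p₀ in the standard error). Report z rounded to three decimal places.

z = 2.402

p̂ = 146/3005 = 0.048586.
Under H₀, SE = √(0.04·0.96/3005) = √(1.27787e-05) = 0.003575.
z = (0.048586 − 0.04)/0.003575 = 0.008586/0.003575 = 2.402.
p-value = P(Z < 2.402) ≈ 0.9918.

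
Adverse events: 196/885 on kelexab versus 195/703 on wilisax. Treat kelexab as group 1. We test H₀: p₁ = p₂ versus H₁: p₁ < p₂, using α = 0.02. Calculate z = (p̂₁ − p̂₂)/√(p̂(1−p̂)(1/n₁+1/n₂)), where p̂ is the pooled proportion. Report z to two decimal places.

p̂₁ = 196/885 = 0.22147, p̂₂ = 195/703 = 0.27738.
Pooled p̂ = (196+195)/(885+703) = 391/1588 = 0.24622.
SE = √(p̂(1−p̂)(1/n₁+1/n₂)) = √(0.24622·0.75378·0.00255242) = √(0.00047372) = 0.02177.
z = (0.22147 − 0.27738)/0.02177 = -0.05591/0.02177 = -2.57.
p-value = P(Z < -2.569) ≈ 0.0051; since p < α = 0.02, reject H₀.

z = -2.57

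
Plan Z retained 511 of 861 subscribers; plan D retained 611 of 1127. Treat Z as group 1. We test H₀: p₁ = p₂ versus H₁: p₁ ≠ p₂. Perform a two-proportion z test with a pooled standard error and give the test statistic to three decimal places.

z = 2.288

p̂₁ = 511/861 = 0.59350, p̂₂ = 611/1127 = 0.54215.
Pooled p̂ = (511+611)/(861+1127) = 1122/1988 = 0.56439.
SE = √(p̂(1−p̂)(1/n₁+1/n₂)) = √(0.56439·0.43561·0.00204875) = √(0.000503695) = 0.02244.
z = (0.59350 − 0.54215)/0.02244 = 0.05135/0.02244 = 2.288.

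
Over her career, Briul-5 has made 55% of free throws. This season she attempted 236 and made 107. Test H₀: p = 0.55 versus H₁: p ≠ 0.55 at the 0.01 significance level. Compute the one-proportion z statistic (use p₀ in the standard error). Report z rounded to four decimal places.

p̂ = 107/236 ≈ 0.453390.
SE = √(p₀(1−p₀)/n) = √(0.2475/236) = 0.032384.
z = (0.453390 − 0.55)/0.032384 = -0.096610/0.032384 = -2.9833.
Two-sided p-value ≈ 2·Φ(−2.983) = 0.0029; since p < α = 0.01, reject H₀.

z = -2.9833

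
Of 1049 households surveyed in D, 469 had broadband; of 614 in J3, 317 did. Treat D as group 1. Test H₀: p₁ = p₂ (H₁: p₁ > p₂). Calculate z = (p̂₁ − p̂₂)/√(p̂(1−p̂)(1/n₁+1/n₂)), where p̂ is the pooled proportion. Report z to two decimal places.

p̂₁ = 469/1049 ≈ 0.44709, p̂₂ = 317/614 ≈ 0.51629.
Pooled p̂ = (469+317)/(1049+614) = 786/1663 = 0.47264.
SE = √(p̂(1−p̂)(1/n₁+1/n₂)) = √(0.47264·0.52736·0.00258195) = √(0.000643556) = 0.02537.
z = (0.44709 − 0.51629)/0.02537 = -0.06920/0.02537 = -2.73.

z = -2.73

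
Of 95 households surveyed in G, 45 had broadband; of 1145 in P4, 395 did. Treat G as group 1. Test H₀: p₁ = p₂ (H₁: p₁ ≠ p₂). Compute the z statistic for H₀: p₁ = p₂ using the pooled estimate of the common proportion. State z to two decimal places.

z = 2.52

p̂₁ = 45/95 ≈ 0.4737, p̂₂ = 395/1145 ≈ 0.3450.
Pooled p̂ = (45+395)/(95+1145) = 440/1240 = 0.3548.
SE = √(p̂(1−p̂)(1/n₁+1/n₂)) = √(0.3548·0.6452·0.0113997) = √(0.00260971) = 0.0511.
z = (0.4737 − 0.3450)/0.0511 = 0.1287/0.0511 = 2.52.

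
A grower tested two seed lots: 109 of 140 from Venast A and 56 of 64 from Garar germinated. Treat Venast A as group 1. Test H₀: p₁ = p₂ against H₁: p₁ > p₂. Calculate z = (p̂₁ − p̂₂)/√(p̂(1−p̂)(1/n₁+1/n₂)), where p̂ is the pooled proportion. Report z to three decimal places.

p̂₁ = 109/140 = 0.77857, p̂₂ = 56/64 = 0.87500.
Pooled p̂ = (109+56)/(140+64) = 165/204 = 0.80882.
SE = √(0.154628 × 0.0227679) = 0.05933.
z = (0.77857 − 0.87500)/0.05933 = -0.09643/0.05933 = -1.625.
p-value = P(Z > -1.625) ≈ 0.9479.

z = -1.625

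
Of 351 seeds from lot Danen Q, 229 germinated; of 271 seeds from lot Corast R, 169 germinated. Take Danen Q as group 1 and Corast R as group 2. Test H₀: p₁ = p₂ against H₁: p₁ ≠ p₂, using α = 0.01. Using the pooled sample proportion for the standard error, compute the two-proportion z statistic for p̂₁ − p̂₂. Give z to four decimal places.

z = 0.7421

p̂₁ = 229/351 ≈ 0.652422, p̂₂ = 169/271 ≈ 0.623616.
Pooled p̂ = (229+169)/(351+271) = 398/622 = 0.639871.
SE = √(p̂(1−p̂)(1/n₁+1/n₂)) = √(0.639871·0.360129·0.00653904) = √(0.00150683) = 0.038818.
z = (0.652422 − 0.623616)/0.038818 = 0.028806/0.038818 = 0.7421.
Two-sided p-value ≈ 2·Φ(−0.742) = 0.4580. With α = 0.01, fail to reject H₀.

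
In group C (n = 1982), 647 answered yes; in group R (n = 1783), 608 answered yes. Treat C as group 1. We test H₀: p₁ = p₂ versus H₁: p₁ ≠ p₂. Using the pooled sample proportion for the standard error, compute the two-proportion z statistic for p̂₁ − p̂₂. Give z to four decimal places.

p̂₁ = 647/1982 ≈ 0.326438, p̂₂ = 608/1783 ≈ 0.340998.
Pooled p̂ = (647+608)/(1982+1783) = 1255/3765 = 0.333333.
SE = √(0.222222 × 0.00106539) = 0.015387.
z = (0.326438 − 0.340998)/0.015387 = -0.014560/0.015387 = -0.9463.
p-value = 2·P(Z > 0.946) ≈ 0.3440.

z = -0.9463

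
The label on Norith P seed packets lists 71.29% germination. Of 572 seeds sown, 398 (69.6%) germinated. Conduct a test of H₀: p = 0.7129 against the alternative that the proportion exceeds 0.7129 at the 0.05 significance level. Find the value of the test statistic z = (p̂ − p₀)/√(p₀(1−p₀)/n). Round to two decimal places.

p̂ = 398/572 = 0.6958.
Under H₀, SE = √(0.7129·0.2871/572) = √(0.000357821) = 0.0189.
z = (0.6958 − 0.7129)/0.0189 = -0.0171/0.0189 = -0.90.
p-value = P(Z > -0.904) ≈ 0.8169, so at α = 0.05 we fail to reject H₀.

z = -0.90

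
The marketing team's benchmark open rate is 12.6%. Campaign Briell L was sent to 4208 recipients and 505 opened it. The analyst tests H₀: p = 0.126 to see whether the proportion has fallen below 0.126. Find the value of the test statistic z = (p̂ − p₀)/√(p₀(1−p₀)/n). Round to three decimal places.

z = -1.171

p̂ = 505/4208 = 0.120010.
Standard error under H₀: √(0.126×0.874/4208) = 0.005116.
z = (0.120010 − 0.126)/0.005116 = -0.005990/0.005116 = -1.171.
p-value = P(Z < -1.171) ≈ 0.1208.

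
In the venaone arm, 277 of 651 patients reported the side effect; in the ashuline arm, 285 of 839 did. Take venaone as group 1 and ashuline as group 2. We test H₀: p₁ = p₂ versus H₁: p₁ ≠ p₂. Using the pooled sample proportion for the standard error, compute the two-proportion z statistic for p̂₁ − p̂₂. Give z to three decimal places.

p̂₁ = 277/651 ≈ 0.42550, p̂₂ = 285/839 ≈ 0.33969.
Pooled p̂ = (277+285)/(651+839) = 562/1490 = 0.37718.
SE = √(p̂(1−p̂)(1/n₁+1/n₂)) = √(0.37718·0.62282·0.00272799) = √(0.000640848) = 0.02531.
z = (0.42550 − 0.33969)/0.02531 = 0.08581/0.02531 = 3.390.

z = 3.390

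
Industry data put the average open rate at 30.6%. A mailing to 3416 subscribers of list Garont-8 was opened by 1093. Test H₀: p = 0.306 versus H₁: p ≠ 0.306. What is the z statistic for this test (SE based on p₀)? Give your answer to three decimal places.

p̂ = 1093/3416 = 0.319965.
SE = √(p₀(1−p₀)/n) = √(0.21236/3416) = 0.007885.
z = (0.319965 − 0.306)/0.007885 = 0.013965/0.007885 = 1.771.
Two-sided p-value ≈ 2·Φ(−1.771) = 0.0765.

z = 1.771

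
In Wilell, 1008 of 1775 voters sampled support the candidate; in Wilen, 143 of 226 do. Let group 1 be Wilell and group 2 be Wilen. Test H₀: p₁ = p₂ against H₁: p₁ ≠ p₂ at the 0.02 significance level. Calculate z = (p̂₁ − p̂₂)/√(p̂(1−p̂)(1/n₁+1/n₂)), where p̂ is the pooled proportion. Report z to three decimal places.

z = -1.858

p̂₁ = 1008/1775 = 0.56789, p̂₂ = 143/226 = 0.63274.
Pooled p̂ = (1008+143)/(1775+226) = 1151/2001 = 0.57521.
SE = √(0.244343 × 0.00498816) = 0.03491.
z = (0.56789 − 0.63274)/0.03491 = -0.06485/0.03491 = -1.858.
Two-sided p-value ≈ 2·Φ(−1.858) = 0.0632; since p > α = 0.02, fail to reject H₀.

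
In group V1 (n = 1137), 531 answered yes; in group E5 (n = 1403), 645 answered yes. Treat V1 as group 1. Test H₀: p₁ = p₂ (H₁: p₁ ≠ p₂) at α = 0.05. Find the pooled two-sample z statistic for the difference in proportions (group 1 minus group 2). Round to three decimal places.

z = 0.366

p̂₁ = 531/1137 = 0.46702, p̂₂ = 645/1403 = 0.45973.
Pooled p̂ = (531+645)/(1137+1403) = 1176/2540 = 0.46299.
SE = √(p̂(1−p̂)(1/n₁+1/n₂)) = √(0.46299·0.53701·0.00159227) = √(0.000395886) = 0.01990.
z = (0.46702 − 0.45973)/0.01990 = 0.00729/0.01990 = 0.366.
Two-sided p-value ≈ 2·Φ(−0.366) = 0.7141, so at α = 0.05 we fail to reject H₀.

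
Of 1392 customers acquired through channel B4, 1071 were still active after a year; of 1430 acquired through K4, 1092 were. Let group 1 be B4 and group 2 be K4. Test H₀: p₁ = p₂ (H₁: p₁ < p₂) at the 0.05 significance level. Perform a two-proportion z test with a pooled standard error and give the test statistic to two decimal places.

z = 0.36

p̂₁ = 1071/1392 ≈ 0.7694, p̂₂ = 1092/1430 ≈ 0.7636.
Pooled p̂ = (1071+1092)/(1392+1430) = 2163/2822 = 0.7665.
SE = √(p̂(1−p̂)(1/n₁+1/n₂)) = √(0.7665·0.2335·0.00141769) = √(0.000253752) = 0.0159.
z = (0.7694 − 0.7636)/0.0159 = 0.0058/0.0159 = 0.36.
p-value = P(Z < 0.362) ≈ 0.6412, so at α = 0.05 we fail to reject H₀.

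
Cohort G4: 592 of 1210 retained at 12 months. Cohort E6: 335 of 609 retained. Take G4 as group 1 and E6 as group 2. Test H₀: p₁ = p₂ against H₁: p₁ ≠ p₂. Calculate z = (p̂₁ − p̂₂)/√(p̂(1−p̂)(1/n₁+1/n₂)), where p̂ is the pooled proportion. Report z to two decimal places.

z = -2.45

p̂₁ = 592/1210 ≈ 0.4893, p̂₂ = 335/609 ≈ 0.5501.
Pooled p̂ = (592+335)/(1210+609) = 927/1819 = 0.5096.
SE = √(p̂(1−p̂)(1/n₁+1/n₂)) = √(0.5096·0.4904·0.00246848) = √(0.000616892) = 0.0248.
z = (0.4893 − 0.5501)/0.0248 = -0.0608/0.0248 = -2.45.
p-value = 2·P(Z > 2.449) ≈ 0.0143.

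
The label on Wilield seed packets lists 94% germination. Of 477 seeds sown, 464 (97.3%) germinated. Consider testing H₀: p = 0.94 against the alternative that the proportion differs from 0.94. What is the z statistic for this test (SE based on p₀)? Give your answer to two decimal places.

z = 3.01

p̂ = 464/477 = 0.97275.
Standard error under H₀: √(0.94×0.06/477) = 0.01087.
z = (0.97275 − 0.94)/0.01087 = 0.03275/0.01087 = 3.01.
Two-sided p-value ≈ 2·Φ(−3.011) = 0.0026.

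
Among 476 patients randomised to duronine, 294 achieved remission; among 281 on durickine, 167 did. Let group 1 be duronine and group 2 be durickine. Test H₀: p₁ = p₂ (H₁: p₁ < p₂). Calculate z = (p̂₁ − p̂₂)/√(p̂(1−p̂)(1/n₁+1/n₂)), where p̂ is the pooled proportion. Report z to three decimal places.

z = 0.636

p̂₁ = 294/476 = 0.61765, p̂₂ = 167/281 = 0.59431.
Pooled p̂ = (294+167)/(476+281) = 461/757 = 0.60898.
SE = √(0.238123 × 0.00565956) = 0.03671.
z = (0.61765 − 0.59431)/0.03671 = 0.02334/0.03671 = 0.636.
p-value = P(Z < 0.636) ≈ 0.7376.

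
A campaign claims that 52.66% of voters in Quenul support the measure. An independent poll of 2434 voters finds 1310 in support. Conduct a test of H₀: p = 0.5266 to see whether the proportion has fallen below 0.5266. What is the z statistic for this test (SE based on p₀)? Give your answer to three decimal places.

z = 1.147

p̂ = 1310/2434 ≈ 0.53821.
Under H₀, SE = √(0.5266·0.4734/2434) = √(0.000102421) = 0.01012.
z = (0.53821 − 0.5266)/0.01012 = 0.01161/0.01012 = 1.147.
p-value = P(Z < 1.147) ≈ 0.8743.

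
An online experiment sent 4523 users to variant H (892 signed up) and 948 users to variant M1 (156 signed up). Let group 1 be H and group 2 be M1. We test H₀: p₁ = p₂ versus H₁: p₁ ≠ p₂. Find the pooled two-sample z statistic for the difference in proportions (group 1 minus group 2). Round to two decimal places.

z = 2.32

p̂₁ = 892/4523 = 0.19721, p̂₂ = 156/948 = 0.16456.
Pooled p̂ = (892+156)/(4523+948) = 1048/5471 = 0.19156.
SE = √(p̂(1−p̂)(1/n₁+1/n₂)) = √(0.19156·0.80844·0.00127594) = √(0.000197595) = 0.01406.
z = (0.19721 − 0.16456)/0.01406 = 0.03265/0.01406 = 2.32.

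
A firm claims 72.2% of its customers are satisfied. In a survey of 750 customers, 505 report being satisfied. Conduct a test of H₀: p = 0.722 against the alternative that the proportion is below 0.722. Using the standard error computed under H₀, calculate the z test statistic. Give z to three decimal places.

z = -2.975

p̂ = 505/750 = 0.67333.
Standard error under H₀: √(0.722×0.278/750) = 0.01636.
z = (0.67333 − 0.722)/0.01636 = -0.04867/0.01636 = -2.975.
p-value = P(Z < -2.975) ≈ 0.0015.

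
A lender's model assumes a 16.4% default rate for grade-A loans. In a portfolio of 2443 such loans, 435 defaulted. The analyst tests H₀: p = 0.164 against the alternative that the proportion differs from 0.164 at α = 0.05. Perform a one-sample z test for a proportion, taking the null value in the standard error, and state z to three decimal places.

z = 1.877

p̂ = 435/2443 = 0.17806.
Under H₀, SE = √(0.164·0.836/2443) = √(5.61212e-05) = 0.00749.
z = (0.17806 − 0.164)/0.00749 = 0.01406/0.00749 = 1.877.
Two-sided p-value ≈ 2·Φ(−1.877) = 0.0605; since p > α = 0.05, fail to reject H₀.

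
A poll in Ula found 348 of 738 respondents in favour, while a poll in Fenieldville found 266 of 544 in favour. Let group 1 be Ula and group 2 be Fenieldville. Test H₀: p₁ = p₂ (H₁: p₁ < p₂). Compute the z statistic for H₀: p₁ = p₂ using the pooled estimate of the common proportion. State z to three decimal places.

p̂₁ = 348/738 = 0.47154, p̂₂ = 266/544 = 0.48897.
Pooled p̂ = (348+266)/(738+544) = 614/1282 = 0.47894.
SE = √(p̂(1−p̂)(1/n₁+1/n₂)) = √(0.47894·0.52106·0.00319325) = √(0.000796896) = 0.02823.
z = (0.47154 − 0.48897)/0.02823 = -0.01743/0.02823 = -0.617.
p-value = P(Z < -0.617) ≈ 0.2685.

z = -0.617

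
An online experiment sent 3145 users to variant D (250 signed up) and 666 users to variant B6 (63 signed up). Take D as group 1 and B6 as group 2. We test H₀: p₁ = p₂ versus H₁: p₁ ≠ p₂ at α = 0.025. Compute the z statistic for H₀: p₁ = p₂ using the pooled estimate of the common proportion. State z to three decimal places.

z = -1.290

p̂₁ = 250/3145 ≈ 0.079491, p̂₂ = 63/666 ≈ 0.094595.
Pooled p̂ = (250+63)/(3145+666) = 313/3811 = 0.082131.
SE = √(0.0753852 × 0.00181947) = 0.011712.
z = (0.079491 − 0.094595)/0.011712 = -0.015104/0.011712 = -1.290.
Two-sided p-value ≈ 2·Φ(−1.290) = 0.1972; since p > α = 0.025, fail to reject H₀.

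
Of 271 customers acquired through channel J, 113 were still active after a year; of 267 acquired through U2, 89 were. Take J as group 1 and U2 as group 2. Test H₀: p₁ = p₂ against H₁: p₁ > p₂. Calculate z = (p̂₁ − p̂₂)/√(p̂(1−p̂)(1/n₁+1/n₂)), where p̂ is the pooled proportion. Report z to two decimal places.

z = 2.00

p̂₁ = 113/271 ≈ 0.4170, p̂₂ = 89/267 ≈ 0.3333.
Pooled p̂ = (113+89)/(271+267) = 202/538 = 0.3755.
SE = √(0.234491 × 0.00743536) = 0.0418.
z = (0.4170 − 0.3333)/0.0418 = 0.0837/0.0418 = 2.00.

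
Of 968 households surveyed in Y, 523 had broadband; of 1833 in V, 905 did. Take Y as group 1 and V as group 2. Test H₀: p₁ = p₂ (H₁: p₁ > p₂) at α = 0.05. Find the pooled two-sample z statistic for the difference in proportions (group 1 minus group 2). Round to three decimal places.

z = 2.344

p̂₁ = 523/968 = 0.54029, p̂₂ = 905/1833 = 0.49373.
Pooled p̂ = (523+905)/(968+1833) = 1428/2801 = 0.50982.
SE = √(0.249904 × 0.00157861) = 0.01986.
z = (0.54029 − 0.49373)/0.01986 = 0.04656/0.01986 = 2.344.
p-value = P(Z > 2.344) ≈ 0.0095; since p < α = 0.05, reject H₀.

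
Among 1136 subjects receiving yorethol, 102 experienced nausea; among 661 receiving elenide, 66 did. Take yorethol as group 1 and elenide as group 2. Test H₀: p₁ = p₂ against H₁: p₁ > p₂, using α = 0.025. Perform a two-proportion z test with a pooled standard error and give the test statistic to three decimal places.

p̂₁ = 102/1136 = 0.08979, p̂₂ = 66/661 = 0.09985.
Pooled p̂ = (102+66)/(1136+661) = 168/1797 = 0.09349.
SE = √(0.0847489 × 0.00239314) = 0.01424.
z = (0.08979 − 0.09985)/0.01424 = -0.01006/0.01424 = -0.706.
p-value = P(Z > -0.706) ≈ 0.7600, so at α = 0.025 we fail to reject H₀.

z = -0.706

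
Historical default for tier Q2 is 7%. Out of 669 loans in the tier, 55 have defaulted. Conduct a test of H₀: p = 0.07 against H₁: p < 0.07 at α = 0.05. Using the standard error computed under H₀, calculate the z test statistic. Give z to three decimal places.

p̂ = 55/669 = 0.08221.
Standard error under H₀: √(0.07×0.93/669) = 0.00986.
z = (0.08221 − 0.07)/0.00986 = 0.01221/0.00986 = 1.238.
p-value = P(Z < 1.238) ≈ 0.8921, so at α = 0.05 we fail to reject H₀.

z = 1.238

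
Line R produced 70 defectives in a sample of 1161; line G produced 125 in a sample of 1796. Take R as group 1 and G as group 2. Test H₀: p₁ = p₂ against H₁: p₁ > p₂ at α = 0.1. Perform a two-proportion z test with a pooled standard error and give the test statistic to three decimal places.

z = -0.996

p̂₁ = 70/1161 ≈ 0.06029, p̂₂ = 125/1796 ≈ 0.06960.
Pooled p̂ = (70+125)/(1161+1796) = 195/2957 = 0.06595.
SE = √(p̂(1−p̂)(1/n₁+1/n₂)) = √(0.06595·0.93405·0.00141812) = √(8.73511e-05) = 0.00935.
z = (0.06029 − 0.06960)/0.00935 = -0.00931/0.00935 = -0.996.
p-value = P(Z > -0.996) ≈ 0.8403. With α = 0.1, fail to reject H₀.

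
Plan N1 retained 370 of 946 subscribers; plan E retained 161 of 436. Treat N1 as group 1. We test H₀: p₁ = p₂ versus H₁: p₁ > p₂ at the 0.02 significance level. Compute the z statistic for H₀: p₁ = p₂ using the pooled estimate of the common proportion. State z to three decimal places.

z = 0.776

p̂₁ = 370/946 = 0.39112, p̂₂ = 161/436 = 0.36927.
Pooled p̂ = (370+161)/(946+436) = 531/1382 = 0.38423.
SE = √(0.236596 × 0.00335066) = 0.02816.
z = (0.39112 − 0.36927)/0.02816 = 0.02185/0.02816 = 0.776.
p-value = P(Z > 0.776) ≈ 0.2188, so at α = 0.02 we fail to reject H₀.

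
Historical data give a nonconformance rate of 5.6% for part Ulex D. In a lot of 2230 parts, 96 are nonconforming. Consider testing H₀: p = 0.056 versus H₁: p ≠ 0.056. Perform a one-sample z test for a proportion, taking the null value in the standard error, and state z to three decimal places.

p̂ = 96/2230 ≈ 0.043049.
Standard error under H₀: √(0.056×0.944/2230) = 0.004869.
z = (0.043049 − 0.056)/0.004869 = -0.012951/0.004869 = -2.660.
Two-sided p-value ≈ 2·Φ(−2.660) = 0.0078.

z = -2.660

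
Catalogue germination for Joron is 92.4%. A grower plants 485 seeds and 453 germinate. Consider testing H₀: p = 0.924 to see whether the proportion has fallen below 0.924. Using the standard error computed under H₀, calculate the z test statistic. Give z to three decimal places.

z = 0.833

p̂ = 453/485 = 0.93402.
Standard error under H₀: √(0.924×0.076/485) = 0.01203.
z = (0.93402 − 0.924)/0.01203 = 0.01002/0.01203 = 0.833.
p-value = P(Z < 0.833) ≈ 0.7975.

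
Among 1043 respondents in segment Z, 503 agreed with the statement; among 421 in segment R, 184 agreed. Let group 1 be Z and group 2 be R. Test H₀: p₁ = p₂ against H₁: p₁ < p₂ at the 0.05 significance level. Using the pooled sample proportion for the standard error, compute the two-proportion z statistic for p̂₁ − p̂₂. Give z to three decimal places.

z = 1.569

p̂₁ = 503/1043 ≈ 0.48226, p̂₂ = 184/421 ≈ 0.43705.
Pooled p̂ = (503+184)/(1043+421) = 687/1464 = 0.46926.
SE = √(p̂(1−p̂)(1/n₁+1/n₂)) = √(0.46926·0.53074·0.00333407) = √(0.000830367) = 0.02882.
z = (0.48226 − 0.43705)/0.02882 = 0.04521/0.02882 = 1.569.
p-value = P(Z < 1.569) ≈ 0.9417. With α = 0.05, fail to reject H₀.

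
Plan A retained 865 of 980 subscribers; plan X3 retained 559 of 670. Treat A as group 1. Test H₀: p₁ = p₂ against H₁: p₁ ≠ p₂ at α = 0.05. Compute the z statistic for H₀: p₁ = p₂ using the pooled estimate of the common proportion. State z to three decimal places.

z = 2.804

p̂₁ = 865/980 ≈ 0.882653, p̂₂ = 559/670 ≈ 0.834328.
Pooled p̂ = (865+559)/(980+670) = 1424/1650 = 0.863030.
SE = √(p̂(1−p̂)(1/n₁+1/n₂)) = √(0.863030·0.136970·0.00251295) = √(0.000297053) = 0.017235.
z = (0.882653 − 0.834328)/0.017235 = 0.048325/0.017235 = 2.804.
Two-sided p-value ≈ 2·Φ(−2.804) = 0.0050. With α = 0.05, reject H₀.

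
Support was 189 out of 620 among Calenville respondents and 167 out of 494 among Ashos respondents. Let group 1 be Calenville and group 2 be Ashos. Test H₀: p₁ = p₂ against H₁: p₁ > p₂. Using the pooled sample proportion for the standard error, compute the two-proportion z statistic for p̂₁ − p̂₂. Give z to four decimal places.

z = -1.1812

p̂₁ = 189/620 ≈ 0.304839, p̂₂ = 167/494 ≈ 0.338057.
Pooled p̂ = (189+167)/(620+494) = 356/1114 = 0.319569.
SE = √(p̂(1−p̂)(1/n₁+1/n₂)) = √(0.319569·0.680431·0.00363719) = √(0.000790889) = 0.028123.
z = (0.304839 − 0.338057)/0.028123 = -0.033218/0.028123 = -1.1812.
p-value = P(Z > -1.181) ≈ 0.8812.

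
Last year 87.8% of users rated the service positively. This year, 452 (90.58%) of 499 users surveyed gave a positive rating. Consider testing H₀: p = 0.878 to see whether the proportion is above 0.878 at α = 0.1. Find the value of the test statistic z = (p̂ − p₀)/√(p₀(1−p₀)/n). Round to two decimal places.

p̂ = 452/499 ≈ 0.90581.
Under H₀, SE = √(0.878·0.122/499) = √(0.000214661) = 0.01465.
z = (0.90581 − 0.878)/0.01465 = 0.02781/0.01465 = 1.90.
p-value = P(Z > 1.898) ≈ 0.0288. With α = 0.1, reject H₀.

z = 1.90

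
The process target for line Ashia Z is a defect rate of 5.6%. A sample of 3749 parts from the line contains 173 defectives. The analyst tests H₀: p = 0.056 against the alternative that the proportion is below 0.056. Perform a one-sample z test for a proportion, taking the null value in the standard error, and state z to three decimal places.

z = -2.624

p̂ = 173/3749 ≈ 0.046146.
Under H₀, SE = √(0.056·0.944/3749) = √(1.41008e-05) = 0.003755.
z = (0.046146 − 0.056)/0.003755 = -0.009854/0.003755 = -2.624.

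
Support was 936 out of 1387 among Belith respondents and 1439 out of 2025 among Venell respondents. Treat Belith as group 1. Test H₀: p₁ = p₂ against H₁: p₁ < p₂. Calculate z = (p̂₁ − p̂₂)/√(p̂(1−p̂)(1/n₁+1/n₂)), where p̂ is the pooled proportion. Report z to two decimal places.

z = -2.23

p̂₁ = 936/1387 = 0.67484, p̂₂ = 1439/2025 = 0.71062.
Pooled p̂ = (936+1439)/(1387+2025) = 2375/3412 = 0.69607.
SE = √(0.211556 × 0.00121481) = 0.01603.
z = (0.67484 − 0.71062)/0.01603 = -0.03578/0.01603 = -2.23.
p-value = P(Z < -2.232) ≈ 0.0128.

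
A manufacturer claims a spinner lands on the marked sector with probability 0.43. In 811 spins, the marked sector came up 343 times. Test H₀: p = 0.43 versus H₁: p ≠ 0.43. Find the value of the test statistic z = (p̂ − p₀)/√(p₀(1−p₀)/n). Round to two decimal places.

z = -0.41

p̂ = 343/811 ≈ 0.4229.
Standard error under H₀: √(0.43×0.57/811) = 0.0174.
z = (0.4229 − 0.43)/0.0174 = -0.0071/0.0174 = -0.41.
p-value = 2·P(Z > 0.406) ≈ 0.6844.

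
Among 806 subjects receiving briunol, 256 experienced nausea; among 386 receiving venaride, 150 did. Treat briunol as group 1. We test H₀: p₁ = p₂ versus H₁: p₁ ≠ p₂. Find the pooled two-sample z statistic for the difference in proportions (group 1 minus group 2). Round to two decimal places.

p̂₁ = 256/806 ≈ 0.3176, p̂₂ = 150/386 ≈ 0.3886.
Pooled p̂ = (256+150)/(806+386) = 406/1192 = 0.3406.
SE = √(0.224593 × 0.00383137) = 0.0293.
z = (0.3176 − 0.3886)/0.0293 = -0.0710/0.0293 = -2.42.
Two-sided p-value ≈ 2·Φ(−2.420) = 0.0155.

z = -2.42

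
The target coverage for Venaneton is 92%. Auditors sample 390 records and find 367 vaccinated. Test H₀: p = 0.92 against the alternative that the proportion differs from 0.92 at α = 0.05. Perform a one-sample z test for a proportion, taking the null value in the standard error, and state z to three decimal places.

p̂ = 367/390 ≈ 0.94103.
Under H₀, SE = √(0.92·0.08/390) = √(0.000188718) = 0.01374.
z = (0.94103 − 0.92)/0.01374 = 0.02103/0.01374 = 1.531.
Two-sided p-value ≈ 2·Φ(−1.531) = 0.1259. With α = 0.05, fail to reject H₀.

z = 1.531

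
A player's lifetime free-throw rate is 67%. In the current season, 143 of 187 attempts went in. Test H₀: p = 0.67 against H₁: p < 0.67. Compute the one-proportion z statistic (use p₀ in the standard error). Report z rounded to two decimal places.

p̂ = 143/187 ≈ 0.7647.
Standard error under H₀: √(0.67×0.33/187) = 0.0344.
z = (0.7647 − 0.67)/0.0344 = 0.0947/0.0344 = 2.75.

z = 2.75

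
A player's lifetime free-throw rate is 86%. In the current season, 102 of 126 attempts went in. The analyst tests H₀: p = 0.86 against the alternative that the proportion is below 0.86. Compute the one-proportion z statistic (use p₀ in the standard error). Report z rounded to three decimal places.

z = -1.633

p̂ = 102/126 ≈ 0.80952.
Standard error under H₀: √(0.86×0.14/126) = 0.03091.
z = (0.80952 − 0.86)/0.03091 = -0.05048/0.03091 = -1.633.
p-value = P(Z < -1.633) ≈ 0.0512.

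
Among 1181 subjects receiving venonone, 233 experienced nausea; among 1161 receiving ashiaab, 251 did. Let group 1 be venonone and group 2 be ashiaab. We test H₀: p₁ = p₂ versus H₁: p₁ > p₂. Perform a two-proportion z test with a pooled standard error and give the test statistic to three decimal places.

p̂₁ = 233/1181 = 0.19729, p̂₂ = 251/1161 = 0.21619.
Pooled p̂ = (233+251)/(1181+1161) = 484/2342 = 0.20666.
SE = √(0.163952 × 0.00170807) = 0.01673.
z = (0.19729 − 0.21619)/0.01673 = -0.01890/0.01673 = -1.130.
p-value = P(Z > -1.130) ≈ 0.8707.

z = -1.130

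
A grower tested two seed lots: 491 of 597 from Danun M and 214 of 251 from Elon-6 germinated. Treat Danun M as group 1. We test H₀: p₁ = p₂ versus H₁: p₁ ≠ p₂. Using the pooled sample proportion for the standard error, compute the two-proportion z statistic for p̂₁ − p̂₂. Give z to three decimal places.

p̂₁ = 491/597 ≈ 0.82245, p̂₂ = 214/251 ≈ 0.85259.
Pooled p̂ = (491+214)/(597+251) = 705/848 = 0.83137.
SE = √(p̂(1−p̂)(1/n₁+1/n₂)) = √(0.83137·0.16863·0.00565911) = √(0.00079338) = 0.02817.
z = (0.82245 − 0.85259)/0.02817 = -0.03014/0.02817 = -1.070.

z = -1.070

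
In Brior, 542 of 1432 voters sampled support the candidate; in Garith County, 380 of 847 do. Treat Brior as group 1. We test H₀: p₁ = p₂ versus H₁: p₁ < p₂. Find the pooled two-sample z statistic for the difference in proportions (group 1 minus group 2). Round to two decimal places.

z = -3.30

p̂₁ = 542/1432 ≈ 0.37849, p̂₂ = 380/847 ≈ 0.44864.
Pooled p̂ = (542+380)/(1432+847) = 922/2279 = 0.40456.
SE = √(p̂(1−p̂)(1/n₁+1/n₂)) = √(0.40456·0.59544·0.00187896) = √(0.000452627) = 0.02128.
z = (0.37849 − 0.44864)/0.02128 = -0.07015/0.02128 = -3.30.
p-value = P(Z < -3.297) ≈ 0.0005.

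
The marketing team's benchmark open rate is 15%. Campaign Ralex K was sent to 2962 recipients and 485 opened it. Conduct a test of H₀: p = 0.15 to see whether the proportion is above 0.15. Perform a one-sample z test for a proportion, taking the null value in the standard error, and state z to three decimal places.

z = 2.094

p̂ = 485/2962 ≈ 0.163741.
Standard error under H₀: √(0.15×0.85/2962) = 0.006561.
z = (0.163741 − 0.15)/0.006561 = 0.013741/0.006561 = 2.094.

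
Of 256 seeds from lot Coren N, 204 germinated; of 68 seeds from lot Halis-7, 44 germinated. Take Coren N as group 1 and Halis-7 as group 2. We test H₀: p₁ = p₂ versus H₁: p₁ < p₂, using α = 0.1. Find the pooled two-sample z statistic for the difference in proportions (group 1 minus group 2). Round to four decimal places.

p̂₁ = 204/256 ≈ 0.796875, p̂₂ = 44/68 ≈ 0.647059.
Pooled p̂ = (204+44)/(256+68) = 248/324 = 0.765432.
SE = √(0.179546 × 0.0186121) = 0.057808.
z = (0.796875 − 0.647059)/0.057808 = 0.149816/0.057808 = 2.5916.
p-value = P(Z < 2.592) ≈ 0.9952, so at α = 0.1 we fail to reject H₀.

z = 2.5916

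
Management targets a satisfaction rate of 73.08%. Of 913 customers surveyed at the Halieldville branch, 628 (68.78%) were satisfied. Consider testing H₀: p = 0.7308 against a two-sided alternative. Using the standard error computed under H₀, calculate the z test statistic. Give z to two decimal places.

z = -2.93

p̂ = 628/913 = 0.6878.
SE = √(p₀(1−p₀)/n) = √(0.19673/913) = 0.0147.
z = (0.6878 − 0.7308)/0.0147 = -0.0430/0.0147 = -2.93.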